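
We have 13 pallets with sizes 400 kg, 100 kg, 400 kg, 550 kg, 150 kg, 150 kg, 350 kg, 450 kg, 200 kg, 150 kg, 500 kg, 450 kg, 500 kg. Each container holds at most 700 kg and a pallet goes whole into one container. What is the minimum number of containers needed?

Total = 550 + 500 + 500 + 450 + 450 + 400 + 400 + 350 + 200 + 150 + 150 + 150 + 100 = 4350 kg.
Lower bound: ⌈4350/700⌉ = 7 containers.
A packing using 8 containers:
  container 1: 550 + 150 = 700
  container 2: 500 + 200 = 700
  container 3: 500 + 150 = 650
  container 4: 450 + 150 + 100 = 700
  container 5: 450 = 450
  container 6: 400 = 400
  container 7: 400 = 400
  container 8: 350 = 350
No arrangement into 7 containers stays within capacity, so 8 is optimal.

8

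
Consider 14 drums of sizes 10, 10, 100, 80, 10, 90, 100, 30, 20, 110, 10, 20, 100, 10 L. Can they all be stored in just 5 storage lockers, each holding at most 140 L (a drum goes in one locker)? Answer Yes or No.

Total = 700 L; ⌈700/140⌉ = 5.
6 drums each exceed half the capacity and cannot share a locker, forcing at least 6 storage lockers.
At least 6 storage lockers are required, but only 5 are allowed.

No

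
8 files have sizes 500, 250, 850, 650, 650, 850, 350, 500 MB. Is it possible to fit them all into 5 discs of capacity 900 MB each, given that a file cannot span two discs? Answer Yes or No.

No

Total = 4600 MB; ⌈4600/900⌉ = 6.
At least 6 discs are required, but only 5 are allowed.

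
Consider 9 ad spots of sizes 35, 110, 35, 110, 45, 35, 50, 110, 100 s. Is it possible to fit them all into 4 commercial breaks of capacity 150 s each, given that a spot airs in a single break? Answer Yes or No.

Total = 630 s; ⌈630/150⌉ = 5.
At least 5 commercial breaks are required, but only 4 are allowed.

No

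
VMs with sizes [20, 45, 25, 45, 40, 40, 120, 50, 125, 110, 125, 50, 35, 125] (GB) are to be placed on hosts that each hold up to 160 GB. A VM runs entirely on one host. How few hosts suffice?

Total = 125 + 125 + 125 + 120 + 110 + 50 + 50 + 45 + 45 + 40 + 40 + 35 + 25 + 20 = 955 GB.
Lower bound: ⌈955/160⌉ = 6 hosts.
A packing using 7 hosts:
  host 1: 125 + 35 = 160
  host 2: 125 + 25 = 150
  host 3: 125 + 20 = 145
  host 4: 120 + 40 = 160
  host 5: 110 + 50 = 160
  host 6: 50 + 45 + 45 = 140
  host 7: 40 = 40
No arrangement into 6 hosts stays within capacity, so 7 is optimal.

7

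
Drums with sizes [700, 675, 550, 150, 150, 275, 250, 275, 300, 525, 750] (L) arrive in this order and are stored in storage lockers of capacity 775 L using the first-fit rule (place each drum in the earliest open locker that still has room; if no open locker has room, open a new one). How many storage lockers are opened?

7

  700 → locker 1 (new)  [load 700/775]
  675 → locker 2 (new)  [load 675/775]
  550 → locker 3 (new)  [load 550/775]
  150 → locker 3  [load 700/775]
  150 → locker 4 (new)  [load 150/775]
  275 → locker 4  [load 425/775]
  250 → locker 4  [load 675/775]
  275 → locker 5 (new)  [load 275/775]
  300 → locker 5  [load 575/775]
  525 → locker 6 (new)  [load 525/775]
  750 → locker 7 (new)  [load 750/775]
7 storage lockers opened.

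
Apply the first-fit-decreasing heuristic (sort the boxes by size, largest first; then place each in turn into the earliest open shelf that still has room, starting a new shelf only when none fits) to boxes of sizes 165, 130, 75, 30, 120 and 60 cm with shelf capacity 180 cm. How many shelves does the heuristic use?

Sorted descending: 165, 130, 120, 75, 60, 30.
  165 → shelf 1 (new)  [load 165/180]
  130 → shelf 2 (new)  [load 130/180]
  120 → shelf 3 (new)  [load 120/180]
  75 → shelf 4 (new)  [load 75/180]
  60 → shelf 3  [load 180/180]
  30 → shelf 2  [load 160/180]
4 shelves opened.

4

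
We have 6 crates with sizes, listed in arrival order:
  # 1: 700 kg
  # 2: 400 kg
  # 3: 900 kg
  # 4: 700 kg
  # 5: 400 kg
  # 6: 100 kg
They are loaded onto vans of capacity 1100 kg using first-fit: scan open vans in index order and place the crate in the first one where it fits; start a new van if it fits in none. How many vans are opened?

3

  700 → van 1 (new)  [load 700/1100]
  400 → van 1  [load 1100/1100]
  900 → van 2 (new)  [load 900/1100]
  700 → van 3 (new)  [load 700/1100]
  400 → van 3  [load 1100/1100]
  100 → van 2  [load 1000/1100]
3 vans opened.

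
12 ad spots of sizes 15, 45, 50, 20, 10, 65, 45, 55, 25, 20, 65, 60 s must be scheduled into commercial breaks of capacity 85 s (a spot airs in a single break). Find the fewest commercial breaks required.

7

Total = 65 + 65 + 60 + 55 + 50 + 45 + 45 + 25 + 20 + 20 + 15 + 10 = 475 s.
Lower bound: ⌈475/85⌉ = 6 commercial breaks.
Also, 7 ad spots each exceed 85/2 s, and no two of those can share a break, so at least 7 commercial breaks are needed.
A packing using 7 commercial breaks:
  break 1: 65 + 20 = 85
  break 2: 65 + 20 = 85
  break 3: 60 + 25 = 85
  break 4: 55 + 15 + 10 = 80
  break 5: 50 = 50
  break 6: 45 = 45
  break 7: 45 = 45
This matches the lower bound, so 7 is optimal.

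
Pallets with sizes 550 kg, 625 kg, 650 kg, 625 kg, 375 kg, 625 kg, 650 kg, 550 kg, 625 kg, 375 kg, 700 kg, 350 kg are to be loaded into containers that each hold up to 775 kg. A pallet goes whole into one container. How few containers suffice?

Total = 700 + 650 + 650 + 625 + 625 + 625 + 625 + 550 + 550 + 375 + 375 + 350 = 6700 kg.
Lower bound: ⌈6700/775⌉ = 9 containers.
A packing using 11 containers:
  container 1: 700 = 700
  container 2: 650 = 650
  container 3: 650 = 650
  container 4: 625 = 625
  container 5: 625 = 625
  container 6: 625 = 625
  container 7: 625 = 625
  container 8: 550 = 550
  container 9: 550 = 550
  container 10: 375 + 375 = 750
  container 11: 350 = 350
No arrangement into 10 containers stays within capacity, so 11 is optimal.

11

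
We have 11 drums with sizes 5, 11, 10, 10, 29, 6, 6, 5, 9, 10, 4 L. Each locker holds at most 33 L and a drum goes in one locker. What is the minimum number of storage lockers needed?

Total = 29 + 11 + 10 + 10 + 10 + 9 + 6 + 6 + 5 + 5 + 4 = 105 L.
Lower bound: ⌈105/33⌉ = 4 storage lockers.
A packing using 4 storage lockers:
  locker 1: 29 + 4 = 33
  locker 2: 11 + 10 + 10 = 31
  locker 3: 10 + 9 + 6 + 6 = 31
  locker 4: 5 + 5 = 10
This matches the lower bound, so 4 is optimal.

4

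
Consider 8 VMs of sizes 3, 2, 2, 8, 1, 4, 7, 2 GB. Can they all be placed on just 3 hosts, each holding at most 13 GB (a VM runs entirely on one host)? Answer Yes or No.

A valid assignment using 3 hosts:
  host 1: 8 + 4 + 1 = 13
  host 2: 7 + 3 + 2 = 12
  host 3: 2 + 2 = 4
Every load is within 13 GB, so 3 hosts suffice.

Yes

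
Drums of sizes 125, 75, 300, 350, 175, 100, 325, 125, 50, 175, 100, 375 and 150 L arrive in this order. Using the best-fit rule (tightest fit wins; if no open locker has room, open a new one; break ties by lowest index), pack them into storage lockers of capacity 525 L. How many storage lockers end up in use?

5

  125 → locker 1 (new)  [load 125/525]
  75 → locker 1  [load 200/525]
  300 → locker 1  [load 500/525]
  350 → locker 2 (new)  [load 350/525]
  175 → locker 2  [load 525/525]
  100 → locker 3 (new)  [load 100/525]
  325 → locker 3  [load 425/525]
  125 → locker 4 (new)  [load 125/525]
  50 → locker 3  [load 475/525]
  175 → locker 4  [load 300/525]
  100 → locker 4  [load 400/525]
  375 → locker 5 (new)  [load 375/525]
  150 → locker 5  [load 525/525]
5 storage lockers opened.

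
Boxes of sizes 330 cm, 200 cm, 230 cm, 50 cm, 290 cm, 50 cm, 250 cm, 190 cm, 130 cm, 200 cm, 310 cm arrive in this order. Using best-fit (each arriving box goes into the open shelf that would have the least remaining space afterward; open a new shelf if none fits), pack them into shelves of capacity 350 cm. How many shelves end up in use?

  330 → shelf 1 (new)  [load 330/350]
  200 → shelf 2 (new)  [load 200/350]
  230 → shelf 3 (new)  [load 230/350]
  50 → shelf 3  [load 280/350]
  290 → shelf 4 (new)  [load 290/350]
  50 → shelf 4  [load 340/350]
  250 → shelf 5 (new)  [load 250/350]
  190 → shelf 6 (new)  [load 190/350]
  130 → shelf 2  [load 330/350]
  200 → shelf 7 (new)  [load 200/350]
  310 → shelf 8 (new)  [load 310/350]
8 shelves opened.

8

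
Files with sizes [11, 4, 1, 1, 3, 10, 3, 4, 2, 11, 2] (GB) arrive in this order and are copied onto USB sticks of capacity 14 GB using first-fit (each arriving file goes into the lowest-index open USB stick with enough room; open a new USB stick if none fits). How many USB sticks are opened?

  11 → USB stick 1 (new)  [load 11/14]
  4 → USB stick 2 (new)  [load 4/14]
  1 → USB stick 1  [load 12/14]
  1 → USB stick 1  [load 13/14]
  3 → USB stick 2  [load 7/14]
  10 → USB stick 3 (new)  [load 10/14]
  3 → USB stick 2  [load 10/14]
  4 → USB stick 2  [load 14/14]
  2 → USB stick 3  [load 12/14]
  11 → USB stick 4 (new)  [load 11/14]
  2 → USB stick 3  [load 14/14]
4 USB sticks opened.

4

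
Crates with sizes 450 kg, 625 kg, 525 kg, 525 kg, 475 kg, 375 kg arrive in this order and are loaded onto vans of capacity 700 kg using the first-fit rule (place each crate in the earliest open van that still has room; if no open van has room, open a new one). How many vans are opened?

  450 → van 1 (new)  [load 450/700]
  625 → van 2 (new)  [load 625/700]
  525 → van 3 (new)  [load 525/700]
  525 → van 4 (new)  [load 525/700]
  475 → van 5 (new)  [load 475/700]
  375 → van 6 (new)  [load 375/700]
6 vans opened.

6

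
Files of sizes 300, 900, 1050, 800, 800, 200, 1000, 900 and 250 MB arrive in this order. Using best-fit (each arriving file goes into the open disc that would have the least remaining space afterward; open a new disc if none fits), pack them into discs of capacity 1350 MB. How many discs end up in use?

6

  300 → disc 1 (new)  [load 300/1350]
  900 → disc 1  [load 1200/1350]
  1050 → disc 2 (new)  [load 1050/1350]
  800 → disc 3 (new)  [load 800/1350]
  800 → disc 4 (new)  [load 800/1350]
  200 → disc 2  [load 1250/1350]
  1000 → disc 5 (new)  [load 1000/1350]
  900 → disc 6 (new)  [load 900/1350]
  250 → disc 5  [load 1250/1350]
6 discs opened.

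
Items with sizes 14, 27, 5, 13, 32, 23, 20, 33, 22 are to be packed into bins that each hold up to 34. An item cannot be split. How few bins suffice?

7

Total = 33 + 32 + 27 + 23 + 22 + 20 + 14 + 13 + 5 = 189.
Lower bound: ⌈189/34⌉ = 6 bins.
A packing using 7 bins:
  bin 1: 33 = 33
  bin 2: 32 = 32
  bin 3: 27 + 5 = 32
  bin 4: 23 = 23
  bin 5: 22 = 22
  bin 6: 20 + 14 = 34
  bin 7: 13 = 13
No arrangement into 6 bins stays within capacity, so 7 is optimal.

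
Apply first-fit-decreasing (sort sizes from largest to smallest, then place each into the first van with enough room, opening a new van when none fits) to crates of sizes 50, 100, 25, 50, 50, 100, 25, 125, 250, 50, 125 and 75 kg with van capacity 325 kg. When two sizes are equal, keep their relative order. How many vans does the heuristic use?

Sorted descending: 250, 125, 125, 100, 100, 75, 50, 50, 50, 50, 25, 25.
  250 → van 1 (new)  [load 250/325]
  125 → van 2 (new)  [load 125/325]
  125 → van 2  [load 250/325]
  100 → van 3 (new)  [load 100/325]
  100 → van 3  [load 200/325]
  75 → van 1  [load 325/325]
  50 → van 2  [load 300/325]
  50 → van 3  [load 250/325]
  50 → van 3  [load 300/325]
  50 → van 4 (new)  [load 50/325]
  25 → van 2  [load 325/325]
  25 → van 3  [load 325/325]
4 vans opened.

4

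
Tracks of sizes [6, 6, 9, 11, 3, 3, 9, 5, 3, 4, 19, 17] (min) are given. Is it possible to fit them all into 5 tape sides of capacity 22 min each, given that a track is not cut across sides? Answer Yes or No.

Yes

A valid assignment using 5 tape sides:
  side 1: 19 + 3 = 22
  side 2: 17 + 5 = 22
  side 3: 11 + 9 = 20
  side 4: 9 + 6 + 6 = 21
  side 5: 4 + 3 + 3 = 10
Every load is within 22 min, so 5 tape sides suffice.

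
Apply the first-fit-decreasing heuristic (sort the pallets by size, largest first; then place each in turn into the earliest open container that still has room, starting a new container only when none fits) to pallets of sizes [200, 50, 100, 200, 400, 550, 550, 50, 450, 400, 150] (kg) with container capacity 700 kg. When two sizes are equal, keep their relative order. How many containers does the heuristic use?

5

Sorted descending: 550, 550, 450, 400, 400, 200, 200, 150, 100, 50, 50.
  550 → container 1 (new)  [load 550/700]
  550 → container 2 (new)  [load 550/700]
  450 → container 3 (new)  [load 450/700]
  400 → container 4 (new)  [load 400/700]
  400 → container 5 (new)  [load 400/700]
  200 → container 3  [load 650/700]
  200 → container 4  [load 600/700]
  150 → container 1  [load 700/700]
  100 → container 2  [load 650/700]
  50 → container 2  [load 700/700]
  50 → container 3  [load 700/700]
5 containers opened.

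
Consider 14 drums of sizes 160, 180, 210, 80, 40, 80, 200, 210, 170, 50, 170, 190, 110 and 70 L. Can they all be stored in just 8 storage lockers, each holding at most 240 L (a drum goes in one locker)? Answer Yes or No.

Total = 1920 L; ⌈1920/240⌉ = 8.
The bound of 8 does not rule out 8, but exhaustive search shows no assignment into 8 storage lockers of capacity 240 L exists — the minimum is 9.

No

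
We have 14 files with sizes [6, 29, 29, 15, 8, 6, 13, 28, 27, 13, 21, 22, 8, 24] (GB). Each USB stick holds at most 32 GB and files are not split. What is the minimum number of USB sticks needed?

9

Total = 29 + 29 + 28 + 27 + 24 + 22 + 21 + 15 + 13 + 13 + 8 + 8 + 6 + 6 = 249 GB.
Lower bound: ⌈249/32⌉ = 8 USB sticks.
A packing using 9 USB sticks:
  USB stick 1: 29 = 29
  USB stick 2: 29 = 29
  USB stick 3: 28 = 28
  USB stick 4: 27 = 27
  USB stick 5: 24 + 8 = 32
  USB stick 6: 22 + 8 = 30
  USB stick 7: 21 + 6 = 27
  USB stick 8: 15 + 13 = 28
  USB stick 9: 13 + 6 = 19
No arrangement into 8 USB sticks stays within capacity, so 9 is optimal.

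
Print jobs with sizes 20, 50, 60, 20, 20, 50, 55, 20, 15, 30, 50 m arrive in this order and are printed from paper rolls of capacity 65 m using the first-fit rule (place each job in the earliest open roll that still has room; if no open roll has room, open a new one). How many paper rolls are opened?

  20 → roll 1 (new)  [load 20/65]
  50 → roll 2 (new)  [load 50/65]
  60 → roll 3 (new)  [load 60/65]
  20 → roll 1  [load 40/65]
  20 → roll 1  [load 60/65]
  50 → roll 4 (new)  [load 50/65]
  55 → roll 5 (new)  [load 55/65]
  20 → roll 6 (new)  [load 20/65]
  15 → roll 2  [load 65/65]
  30 → roll 6  [load 50/65]
  50 → roll 7 (new)  [load 50/65]
7 paper rolls opened.

7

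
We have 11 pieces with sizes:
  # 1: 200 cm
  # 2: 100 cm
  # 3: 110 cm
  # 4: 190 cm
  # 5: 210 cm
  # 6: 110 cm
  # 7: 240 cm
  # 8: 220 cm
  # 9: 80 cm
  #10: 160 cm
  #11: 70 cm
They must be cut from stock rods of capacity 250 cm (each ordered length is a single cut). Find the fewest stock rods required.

8

Total = 240 + 220 + 210 + 200 + 190 + 160 + 110 + 110 + 100 + 80 + 70 = 1690 cm.
Lower bound: ⌈1690/250⌉ = 7 stock rods.
A packing using 8 stock rods:
  stock rod 1: 240 = 240
  stock rod 2: 220 = 220
  stock rod 3: 210 = 210
  stock rod 4: 200 = 200
  stock rod 5: 190 = 190
  stock rod 6: 160 + 80 = 240
  stock rod 7: 110 + 110 = 220
  stock rod 8: 100 + 70 = 170
No arrangement into 7 stock rods stays within capacity, so 8 is optimal.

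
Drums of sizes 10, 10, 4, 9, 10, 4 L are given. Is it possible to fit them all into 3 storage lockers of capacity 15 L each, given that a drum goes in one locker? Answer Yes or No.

Total = 47 L; ⌈47/15⌉ = 4.
At least 4 storage lockers are required, but only 3 are allowed.

No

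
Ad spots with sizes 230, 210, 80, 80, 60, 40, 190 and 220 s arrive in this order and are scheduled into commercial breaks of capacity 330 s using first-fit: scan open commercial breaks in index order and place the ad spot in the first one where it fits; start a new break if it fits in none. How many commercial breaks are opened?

  230 → break 1 (new)  [load 230/330]
  210 → break 2 (new)  [load 210/330]
  80 → break 1  [load 310/330]
  80 → break 2  [load 290/330]
  60 → break 3 (new)  [load 60/330]
  40 → break 2  [load 330/330]
  190 → break 3  [load 250/330]
  220 → break 4 (new)  [load 220/330]
4 commercial breaks opened.

4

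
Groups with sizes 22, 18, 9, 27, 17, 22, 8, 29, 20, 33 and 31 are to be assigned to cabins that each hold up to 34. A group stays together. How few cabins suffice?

Total = 33 + 31 + 29 + 27 + 22 + 22 + 20 + 18 + 17 + 9 + 8 = 236.
Lower bound: ⌈236/34⌉ = 7 cabins.
Also, 8 groups each exceed 17, and no two of those can share a cabin, so at least 8 cabins are needed.
A packing using 9 cabins:
  cabin 1: 33 = 33
  cabin 2: 31 = 31
  cabin 3: 29 = 29
  cabin 4: 27 = 27
  cabin 5: 22 + 9 = 31
  cabin 6: 22 + 8 = 30
  cabin 7: 20 = 20
  cabin 8: 18 = 18
  cabin 9: 17 = 17
No arrangement into 8 cabins stays within capacity, so 9 is optimal.

9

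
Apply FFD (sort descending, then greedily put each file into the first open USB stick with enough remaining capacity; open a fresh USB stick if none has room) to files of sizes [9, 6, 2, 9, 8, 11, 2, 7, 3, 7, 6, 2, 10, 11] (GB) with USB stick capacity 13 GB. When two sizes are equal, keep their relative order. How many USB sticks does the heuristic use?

8

Sorted descending: 11, 11, 10, 9, 9, 8, 7, 7, 6, 6, 3, 2, 2, 2.
  11 → USB stick 1 (new)  [load 11/13]
  11 → USB stick 2 (new)  [load 11/13]
  10 → USB stick 3 (new)  [load 10/13]
  9 → USB stick 4 (new)  [load 9/13]
  9 → USB stick 5 (new)  [load 9/13]
  8 → USB stick 6 (new)  [load 8/13]
  7 → USB stick 7 (new)  [load 7/13]
  7 → USB stick 8 (new)  [load 7/13]
  6 → USB stick 7  [load 13/13]
  6 → USB stick 8  [load 13/13]
  3 → USB stick 3  [load 13/13]
  2 → USB stick 1  [load 13/13]
  2 → USB stick 2  [load 13/13]
  2 → USB stick 4  [load 11/13]
8 USB sticks opened.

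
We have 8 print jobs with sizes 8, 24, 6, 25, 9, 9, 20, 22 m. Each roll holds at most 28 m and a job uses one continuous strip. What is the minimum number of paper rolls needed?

5

Total = 25 + 24 + 22 + 20 + 9 + 9 + 8 + 6 = 123 m.
Lower bound: ⌈123/28⌉ = 5 paper rolls.
A packing using 5 paper rolls:
  roll 1: 25 = 25
  roll 2: 24 = 24
  roll 3: 22 + 6 = 28
  roll 4: 20 + 8 = 28
  roll 5: 9 + 9 = 18
This matches the lower bound, so 5 is optimal.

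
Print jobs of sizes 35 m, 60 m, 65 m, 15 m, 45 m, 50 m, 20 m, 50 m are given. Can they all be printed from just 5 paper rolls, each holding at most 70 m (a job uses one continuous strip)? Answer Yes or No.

No

Total = 340 m; ⌈340/70⌉ = 5.
The bound of 5 does not rule out 5, but exhaustive search shows no assignment into 5 paper rolls of capacity 70 m exists — the minimum is 6.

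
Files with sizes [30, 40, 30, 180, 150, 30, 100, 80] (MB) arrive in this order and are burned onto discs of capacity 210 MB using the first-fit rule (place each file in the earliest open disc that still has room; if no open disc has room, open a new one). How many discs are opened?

4

  30 → disc 1 (new)  [load 30/210]
  40 → disc 1  [load 70/210]
  30 → disc 1  [load 100/210]
  180 → disc 2 (new)  [load 180/210]
  150 → disc 3 (new)  [load 150/210]
  30 → disc 1  [load 130/210]
  100 → disc 4 (new)  [load 100/210]
  80 → disc 1  [load 210/210]
4 discs opened.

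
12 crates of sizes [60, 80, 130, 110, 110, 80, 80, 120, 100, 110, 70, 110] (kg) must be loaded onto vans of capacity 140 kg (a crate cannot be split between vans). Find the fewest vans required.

11

Total = 130 + 120 + 110 + 110 + 110 + 110 + 100 + 80 + 80 + 80 + 70 + 60 = 1160 kg.
Lower bound: ⌈1160/140⌉ = 9 vans.
Also, 10 crates each exceed 70 kg, and no two of those can share a van, so at least 10 vans are needed.
A packing using 11 vans:
  van 1: 130 = 130
  van 2: 120 = 120
  van 3: 110 = 110
  van 4: 110 = 110
  van 5: 110 = 110
  van 6: 110 = 110
  van 7: 100 = 100
  van 8: 80 + 60 = 140
  van 9: 80 = 80
  van 10: 80 = 80
  van 11: 70 = 70
No arrangement into 10 vans stays within capacity, so 11 is optimal.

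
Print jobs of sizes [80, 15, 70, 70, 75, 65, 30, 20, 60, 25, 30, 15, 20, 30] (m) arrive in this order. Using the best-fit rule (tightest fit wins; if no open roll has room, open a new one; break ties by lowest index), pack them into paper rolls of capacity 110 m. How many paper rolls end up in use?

6

  80 → roll 1 (new)  [load 80/110]
  15 → roll 1  [load 95/110]
  70 → roll 2 (new)  [load 70/110]
  70 → roll 3 (new)  [load 70/110]
  75 → roll 4 (new)  [load 75/110]
  65 → roll 5 (new)  [load 65/110]
  30 → roll 4  [load 105/110]
  20 → roll 2  [load 90/110]
  60 → roll 6 (new)  [load 60/110]
  25 → roll 3  [load 95/110]
  30 → roll 5  [load 95/110]
  15 → roll 1  [load 110/110]
  20 → roll 2  [load 110/110]
  30 → roll 6  [load 90/110]
6 paper rolls opened.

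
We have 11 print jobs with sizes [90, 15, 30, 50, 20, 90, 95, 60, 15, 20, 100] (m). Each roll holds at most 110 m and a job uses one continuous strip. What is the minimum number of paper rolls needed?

Total = 100 + 95 + 90 + 90 + 60 + 50 + 30 + 20 + 20 + 15 + 15 = 585 m.
Lower bound: ⌈585/110⌉ = 6 paper rolls.
A packing using 6 paper rolls:
  roll 1: 100 = 100
  roll 2: 95 + 15 = 110
  roll 3: 90 + 20 = 110
  roll 4: 90 + 20 = 110
  roll 5: 60 + 50 = 110
  roll 6: 30 + 15 = 45
This matches the lower bound, so 6 is optimal.

6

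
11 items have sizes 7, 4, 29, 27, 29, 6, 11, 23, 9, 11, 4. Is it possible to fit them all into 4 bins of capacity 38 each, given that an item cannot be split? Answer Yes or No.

No

Total = 160; ⌈160/38⌉ = 5.
At least 5 bins are required, but only 4 are allowed.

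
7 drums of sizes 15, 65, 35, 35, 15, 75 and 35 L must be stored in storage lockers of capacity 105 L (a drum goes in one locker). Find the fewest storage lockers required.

Total = 75 + 65 + 35 + 35 + 35 + 15 + 15 = 275 L.
Lower bound: ⌈275/105⌉ = 3 storage lockers.
A packing using 3 storage lockers:
  locker 1: 75 + 15 + 15 = 105
  locker 2: 65 + 35 = 100
  locker 3: 35 + 35 = 70
This matches the lower bound, so 3 is optimal.

3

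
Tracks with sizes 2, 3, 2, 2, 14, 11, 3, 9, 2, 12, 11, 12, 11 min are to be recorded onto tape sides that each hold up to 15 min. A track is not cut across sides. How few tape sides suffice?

7

Total = 14 + 12 + 12 + 11 + 11 + 11 + 9 + 3 + 3 + 2 + 2 + 2 + 2 = 94 min.
Lower bound: ⌈94/15⌉ = 7 tape sides.
A packing using 7 tape sides:
  side 1: 14 = 14
  side 2: 12 + 3 = 15
  side 3: 12 + 3 = 15
  side 4: 11 + 2 + 2 = 15
  side 5: 11 + 2 + 2 = 15
  side 6: 11 = 11
  side 7: 9 = 9
This matches the lower bound, so 7 is optimal.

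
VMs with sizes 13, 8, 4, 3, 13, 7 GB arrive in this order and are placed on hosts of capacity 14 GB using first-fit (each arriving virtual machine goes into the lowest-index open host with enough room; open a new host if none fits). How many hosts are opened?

  13 → host 1 (new)  [load 13/14]
  8 → host 2 (new)  [load 8/14]
  4 → host 2  [load 12/14]
  3 → host 3 (new)  [load 3/14]
  13 → host 4 (new)  [load 13/14]
  7 → host 3  [load 10/14]
4 hosts opened.

4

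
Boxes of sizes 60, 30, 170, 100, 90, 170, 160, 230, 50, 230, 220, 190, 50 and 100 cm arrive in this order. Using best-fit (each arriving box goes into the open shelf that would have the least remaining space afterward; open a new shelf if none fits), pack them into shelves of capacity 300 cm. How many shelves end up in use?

  60 → shelf 1 (new)  [load 60/300]
  30 → shelf 1  [load 90/300]
  170 → shelf 1  [load 260/300]
  100 → shelf 2 (new)  [load 100/300]
  90 → shelf 2  [load 190/300]
  170 → shelf 3 (new)  [load 170/300]
  160 → shelf 4 (new)  [load 160/300]
  230 → shelf 5 (new)  [load 230/300]
  50 → shelf 5  [load 280/300]
  230 → shelf 6 (new)  [load 230/300]
  220 → shelf 7 (new)  [load 220/300]
  190 → shelf 8 (new)  [load 190/300]
  50 → shelf 6  [load 280/300]
  100 → shelf 2  [load 290/300]
8 shelves opened.

8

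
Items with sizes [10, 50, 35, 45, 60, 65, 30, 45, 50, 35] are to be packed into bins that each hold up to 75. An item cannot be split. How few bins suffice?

Total = 65 + 60 + 50 + 50 + 45 + 45 + 35 + 35 + 30 + 10 = 425.
Lower bound: ⌈425/75⌉ = 6 bins.
A packing using 7 bins:
  bin 1: 65 + 10 = 75
  bin 2: 60 = 60
  bin 3: 50 = 50
  bin 4: 50 = 50
  bin 5: 45 + 30 = 75
  bin 6: 45 = 45
  bin 7: 35 + 35 = 70
No arrangement into 6 bins stays within capacity, so 7 is optimal.

7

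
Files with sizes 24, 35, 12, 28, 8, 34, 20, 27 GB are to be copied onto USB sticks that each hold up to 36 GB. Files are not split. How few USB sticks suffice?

6

Total = 35 + 34 + 28 + 27 + 24 + 20 + 12 + 8 = 188 GB.
Lower bound: ⌈188/36⌉ = 6 USB sticks.
A packing using 6 USB sticks:
  USB stick 1: 35 = 35
  USB stick 2: 34 = 34
  USB stick 3: 28 + 8 = 36
  USB stick 4: 27 = 27
  USB stick 5: 24 + 12 = 36
  USB stick 6: 20 = 20
This matches the lower bound, so 6 is optimal.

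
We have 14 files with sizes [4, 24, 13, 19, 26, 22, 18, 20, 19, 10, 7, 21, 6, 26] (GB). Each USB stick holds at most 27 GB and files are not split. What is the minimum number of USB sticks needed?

Total = 26 + 26 + 24 + 22 + 21 + 20 + 19 + 19 + 18 + 13 + 10 + 7 + 6 + 4 = 235 GB.
Lower bound: ⌈235/27⌉ = 9 USB sticks.
A packing using 10 USB sticks:
  USB stick 1: 26 = 26
  USB stick 2: 26 = 26
  USB stick 3: 24 = 24
  USB stick 4: 22 + 4 = 26
  USB stick 5: 21 + 6 = 27
  USB stick 6: 20 + 7 = 27
  USB stick 7: 19 = 19
  USB stick 8: 19 = 19
  USB stick 9: 18 = 18
  USB stick 10: 13 + 10 = 23
No arrangement into 9 USB sticks stays within capacity, so 10 is optimal.

10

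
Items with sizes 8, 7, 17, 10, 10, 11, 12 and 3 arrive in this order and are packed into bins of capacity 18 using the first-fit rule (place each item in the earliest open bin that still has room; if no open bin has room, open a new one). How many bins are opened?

6

  8 → bin 1 (new)  [load 8/18]
  7 → bin 1  [load 15/18]
  17 → bin 2 (new)  [load 17/18]
  10 → bin 3 (new)  [load 10/18]
  10 → bin 4 (new)  [load 10/18]
  11 → bin 5 (new)  [load 11/18]
  12 → bin 6 (new)  [load 12/18]
  3 → bin 1  [load 18/18]
6 bins opened.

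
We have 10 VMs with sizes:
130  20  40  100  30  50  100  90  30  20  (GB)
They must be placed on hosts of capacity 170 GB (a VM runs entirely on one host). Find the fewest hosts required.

Total = 130 + 100 + 100 + 90 + 50 + 40 + 30 + 30 + 20 + 20 = 610 GB.
Lower bound: ⌈610/170⌉ = 4 hosts.
A packing using 4 hosts:
  host 1: 130 + 40 = 170
  host 2: 100 + 50 + 20 = 170
  host 3: 100 + 30 + 30 = 160
  host 4: 90 + 20 = 110
This matches the lower bound, so 4 is optimal.

4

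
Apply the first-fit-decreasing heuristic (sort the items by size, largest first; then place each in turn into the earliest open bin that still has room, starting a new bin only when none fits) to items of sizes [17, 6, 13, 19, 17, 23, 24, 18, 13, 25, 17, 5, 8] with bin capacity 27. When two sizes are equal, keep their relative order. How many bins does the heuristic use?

Sorted descending: 25, 24, 23, 19, 18, 17, 17, 17, 13, 13, 8, 6, 5.
  25 → bin 1 (new)  [load 25/27]
  24 → bin 2 (new)  [load 24/27]
  23 → bin 3 (new)  [load 23/27]
  19 → bin 4 (new)  [load 19/27]
  18 → bin 5 (new)  [load 18/27]
  17 → bin 6 (new)  [load 17/27]
  17 → bin 7 (new)  [load 17/27]
  17 → bin 8 (new)  [load 17/27]
  13 → bin 9 (new)  [load 13/27]
  13 → bin 9  [load 26/27]
  8 → bin 4  [load 27/27]
  6 → bin 5  [load 24/27]
  5 → bin 6  [load 22/27]
9 bins opened.

9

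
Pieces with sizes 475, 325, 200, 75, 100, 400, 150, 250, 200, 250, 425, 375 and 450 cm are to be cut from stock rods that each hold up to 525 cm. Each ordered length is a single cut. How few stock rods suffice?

8

Total = 475 + 450 + 425 + 400 + 375 + 325 + 250 + 250 + 200 + 200 + 150 + 100 + 75 = 3675 cm.
Lower bound: ⌈3675/525⌉ = 7 stock rods.
A packing using 8 stock rods:
  stock rod 1: 475 = 475
  stock rod 2: 450 + 75 = 525
  stock rod 3: 425 + 100 = 525
  stock rod 4: 400 = 400
  stock rod 5: 375 + 150 = 525
  stock rod 6: 325 + 200 = 525
  stock rod 7: 250 + 250 = 500
  stock rod 8: 200 = 200
No arrangement into 7 stock rods stays within capacity, so 8 is optimal.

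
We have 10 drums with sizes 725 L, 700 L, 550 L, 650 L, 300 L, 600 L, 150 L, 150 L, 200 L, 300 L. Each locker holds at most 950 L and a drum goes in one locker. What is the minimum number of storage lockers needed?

5

Total = 725 + 700 + 650 + 600 + 550 + 300 + 300 + 200 + 150 + 150 = 4325 L.
Lower bound: ⌈4325/950⌉ = 5 storage lockers.
A packing using 5 storage lockers:
  locker 1: 725 + 200 = 925
  locker 2: 700 + 150 = 850
  locker 3: 650 + 300 = 950
  locker 4: 600 + 300 = 900
  locker 5: 550 + 150 = 700
This matches the lower bound, so 5 is optimal.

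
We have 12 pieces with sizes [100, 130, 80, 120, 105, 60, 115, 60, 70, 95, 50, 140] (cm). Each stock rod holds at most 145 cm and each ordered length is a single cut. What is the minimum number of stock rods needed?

Total = 140 + 130 + 120 + 115 + 105 + 100 + 95 + 80 + 70 + 60 + 60 + 50 = 1125 cm.
Lower bound: ⌈1125/145⌉ = 8 stock rods.
A packing using 9 stock rods:
  stock rod 1: 140 = 140
  stock rod 2: 130 = 130
  stock rod 3: 120 = 120
  stock rod 4: 115 = 115
  stock rod 5: 105 = 105
  stock rod 6: 100 = 100
  stock rod 7: 95 + 50 = 145
  stock rod 8: 80 + 60 = 140
  stock rod 9: 70 + 60 = 130
No arrangement into 8 stock rods stays within capacity, so 9 is optimal.

9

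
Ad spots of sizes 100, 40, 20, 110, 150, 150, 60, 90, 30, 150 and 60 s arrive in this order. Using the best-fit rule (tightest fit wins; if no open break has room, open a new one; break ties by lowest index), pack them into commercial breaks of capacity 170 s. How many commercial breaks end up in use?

  100 → break 1 (new)  [load 100/170]
  40 → break 1  [load 140/170]
  20 → break 1  [load 160/170]
  110 → break 2 (new)  [load 110/170]
  150 → break 3 (new)  [load 150/170]
  150 → break 4 (new)  [load 150/170]
  60 → break 2  [load 170/170]
  90 → break 5 (new)  [load 90/170]
  30 → break 5  [load 120/170]
  150 → break 6 (new)  [load 150/170]
  60 → break 7 (new)  [load 60/170]
7 commercial breaks opened.

7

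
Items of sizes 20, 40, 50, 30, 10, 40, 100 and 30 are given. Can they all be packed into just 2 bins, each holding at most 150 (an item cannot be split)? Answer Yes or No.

Total = 320; ⌈320/150⌉ = 3.
At least 3 bins are required, but only 2 are allowed.

No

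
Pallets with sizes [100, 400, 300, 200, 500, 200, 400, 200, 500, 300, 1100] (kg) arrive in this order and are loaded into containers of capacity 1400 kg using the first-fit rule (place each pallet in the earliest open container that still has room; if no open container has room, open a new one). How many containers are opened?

  100 → container 1 (new)  [load 100/1400]
  400 → container 1  [load 500/1400]
  300 → container 1  [load 800/1400]
  200 → container 1  [load 1000/1400]
  500 → container 2 (new)  [load 500/1400]
  200 → container 1  [load 1200/1400]
  400 → container 2  [load 900/1400]
  200 → container 1  [load 1400/1400]
  500 → container 2  [load 1400/1400]
  300 → container 3 (new)  [load 300/1400]
  1100 → container 3  [load 1400/1400]
3 containers opened.

3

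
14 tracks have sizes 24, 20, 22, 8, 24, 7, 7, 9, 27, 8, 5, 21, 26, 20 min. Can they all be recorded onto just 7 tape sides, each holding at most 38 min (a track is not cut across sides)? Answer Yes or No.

No

Total = 228 min; ⌈228/38⌉ = 6.
8 tracks each exceed half the capacity and cannot share a side, forcing at least 8 tape sides.
At least 8 tape sides are required, but only 7 are allowed.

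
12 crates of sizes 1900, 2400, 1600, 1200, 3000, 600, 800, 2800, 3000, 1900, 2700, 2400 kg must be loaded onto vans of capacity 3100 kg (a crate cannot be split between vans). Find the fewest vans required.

Total = 3000 + 3000 + 2800 + 2700 + 2400 + 2400 + 1900 + 1900 + 1600 + 1200 + 800 + 600 = 24300 kg.
Lower bound: ⌈24300/3100⌉ = 8 vans.
Also, 9 crates each exceed 1550 kg, and no two of those can share a van, so at least 9 vans are needed.
A packing using 9 vans:
  van 1: 3000 = 3000
  van 2: 3000 = 3000
  van 3: 2800 = 2800
  van 4: 2700 = 2700
  van 5: 2400 + 600 = 3000
  van 6: 2400 = 2400
  van 7: 1900 + 1200 = 3100
  van 8: 1900 + 800 = 2700
  van 9: 1600 = 1600
This matches the lower bound, so 9 is optimal.

9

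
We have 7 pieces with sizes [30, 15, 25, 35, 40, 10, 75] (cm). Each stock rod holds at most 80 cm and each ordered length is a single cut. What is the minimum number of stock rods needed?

Total = 75 + 40 + 35 + 30 + 25 + 15 + 10 = 230 cm.
Lower bound: ⌈230/80⌉ = 3 stock rods.
A packing using 3 stock rods:
  stock rod 1: 75 = 75
  stock rod 2: 40 + 35 = 75
  stock rod 3: 30 + 25 + 15 + 10 = 80
This matches the lower bound, so 3 is optimal.

3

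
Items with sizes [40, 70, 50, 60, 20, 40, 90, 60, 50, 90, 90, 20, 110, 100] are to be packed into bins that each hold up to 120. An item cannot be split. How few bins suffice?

9

Total = 110 + 100 + 90 + 90 + 90 + 70 + 60 + 60 + 50 + 50 + 40 + 40 + 20 + 20 = 890.
Lower bound: ⌈890/120⌉ = 8 bins.
A packing using 9 bins:
  bin 1: 110 = 110
  bin 2: 100 + 20 = 120
  bin 3: 90 + 20 = 110
  bin 4: 90 = 90
  bin 5: 90 = 90
  bin 6: 70 + 50 = 120
  bin 7: 60 + 60 = 120
  bin 8: 50 + 40 = 90
  bin 9: 40 = 40
No arrangement into 8 bins stays within capacity, so 9 is optimal.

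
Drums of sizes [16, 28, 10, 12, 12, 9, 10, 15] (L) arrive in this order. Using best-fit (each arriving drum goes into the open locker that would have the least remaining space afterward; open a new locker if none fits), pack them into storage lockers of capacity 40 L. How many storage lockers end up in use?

  16 → locker 1 (new)  [load 16/40]
  28 → locker 2 (new)  [load 28/40]
  10 → locker 2  [load 38/40]
  12 → locker 1  [load 28/40]
  12 → locker 1  [load 40/40]
  9 → locker 3 (new)  [load 9/40]
  10 → locker 3  [load 19/40]
  15 → locker 3  [load 34/40]
3 storage lockers opened.

3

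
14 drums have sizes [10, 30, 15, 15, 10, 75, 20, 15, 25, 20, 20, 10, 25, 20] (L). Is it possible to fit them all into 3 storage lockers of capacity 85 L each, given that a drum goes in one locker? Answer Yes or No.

Total = 310 L; ⌈310/85⌉ = 4.
At least 4 storage lockers are required, but only 3 are allowed.

No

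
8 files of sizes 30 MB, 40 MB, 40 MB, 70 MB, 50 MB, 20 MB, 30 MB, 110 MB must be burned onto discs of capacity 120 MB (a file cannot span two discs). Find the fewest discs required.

Total = 110 + 70 + 50 + 40 + 40 + 30 + 30 + 20 = 390 MB.
Lower bound: ⌈390/120⌉ = 4 discs.
A packing using 4 discs:
  disc 1: 110 = 110
  disc 2: 70 + 50 = 120
  disc 3: 40 + 40 + 30 = 110
  disc 4: 30 + 20 = 50
This matches the lower bound, so 4 is optimal.

4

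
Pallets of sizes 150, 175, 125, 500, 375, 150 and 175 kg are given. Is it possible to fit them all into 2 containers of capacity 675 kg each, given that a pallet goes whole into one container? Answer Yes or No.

Total = 1650 kg; ⌈1650/675⌉ = 3.
At least 3 containers are required, but only 2 are allowed.

No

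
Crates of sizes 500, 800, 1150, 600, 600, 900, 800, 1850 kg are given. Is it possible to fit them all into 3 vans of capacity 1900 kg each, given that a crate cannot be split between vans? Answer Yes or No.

No

Total = 7200 kg; ⌈7200/1900⌉ = 4.
At least 4 vans are required, but only 3 are allowed.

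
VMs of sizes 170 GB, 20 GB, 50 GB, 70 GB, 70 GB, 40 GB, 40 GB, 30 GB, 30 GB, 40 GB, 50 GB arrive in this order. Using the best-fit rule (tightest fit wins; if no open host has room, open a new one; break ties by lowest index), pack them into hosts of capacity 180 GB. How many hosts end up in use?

  170 → host 1 (new)  [load 170/180]
  20 → host 2 (new)  [load 20/180]
  50 → host 2  [load 70/180]
  70 → host 2  [load 140/180]
  70 → host 3 (new)  [load 70/180]
  40 → host 2  [load 180/180]
  40 → host 3  [load 110/180]
  30 → host 3  [load 140/180]
  30 → host 3  [load 170/180]
  40 → host 4 (new)  [load 40/180]
  50 → host 4  [load 90/180]
4 hosts opened.

4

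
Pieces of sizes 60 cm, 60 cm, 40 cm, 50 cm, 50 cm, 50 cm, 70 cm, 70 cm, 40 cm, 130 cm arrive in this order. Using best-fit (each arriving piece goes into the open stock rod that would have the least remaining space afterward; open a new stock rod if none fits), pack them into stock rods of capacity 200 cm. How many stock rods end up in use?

4

  60 → stock rod 1 (new)  [load 60/200]
  60 → stock rod 1  [load 120/200]
  40 → stock rod 1  [load 160/200]
  50 → stock rod 2 (new)  [load 50/200]
  50 → stock rod 2  [load 100/200]
  50 → stock rod 2  [load 150/200]
  70 → stock rod 3 (new)  [load 70/200]
  70 → stock rod 3  [load 140/200]
  40 → stock rod 1  [load 200/200]
  130 → stock rod 4 (new)  [load 130/200]
4 stock rods opened.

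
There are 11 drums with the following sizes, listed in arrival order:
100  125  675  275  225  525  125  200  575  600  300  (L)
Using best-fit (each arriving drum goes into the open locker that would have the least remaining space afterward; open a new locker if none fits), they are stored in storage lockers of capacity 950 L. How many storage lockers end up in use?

  100 → locker 1 (new)  [load 100/950]
  125 → locker 1  [load 225/950]
  675 → locker 1  [load 900/950]
  275 → locker 2 (new)  [load 275/950]
  225 → locker 2  [load 500/950]
  525 → locker 3 (new)  [load 525/950]
  125 → locker 3  [load 650/950]
  200 → locker 3  [load 850/950]
  575 → locker 4 (new)  [load 575/950]
  600 → locker 5 (new)  [load 600/950]
  300 → locker 5  [load 900/950]
5 storage lockers opened.

5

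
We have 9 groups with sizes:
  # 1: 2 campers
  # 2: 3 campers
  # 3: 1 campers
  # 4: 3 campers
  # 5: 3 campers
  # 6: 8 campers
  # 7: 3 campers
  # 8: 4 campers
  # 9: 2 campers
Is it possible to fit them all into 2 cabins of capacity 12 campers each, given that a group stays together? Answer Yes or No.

No

Total = 29 campers; ⌈29/12⌉ = 3.
At least 3 cabins are required, but only 2 are allowed.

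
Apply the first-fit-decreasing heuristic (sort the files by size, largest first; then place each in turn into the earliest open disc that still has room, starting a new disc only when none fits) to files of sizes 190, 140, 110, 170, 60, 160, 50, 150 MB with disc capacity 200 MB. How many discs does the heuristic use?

6

Sorted descending: 190, 170, 160, 150, 140, 110, 60, 50.
  190 → disc 1 (new)  [load 190/200]
  170 → disc 2 (new)  [load 170/200]
  160 → disc 3 (new)  [load 160/200]
  150 → disc 4 (new)  [load 150/200]
  140 → disc 5 (new)  [load 140/200]
  110 → disc 6 (new)  [load 110/200]
  60 → disc 5  [load 200/200]
  50 → disc 4  [load 200/200]
6 discs opened.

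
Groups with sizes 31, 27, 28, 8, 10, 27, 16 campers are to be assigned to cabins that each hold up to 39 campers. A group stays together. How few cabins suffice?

5

Total = 31 + 28 + 27 + 27 + 16 + 10 + 8 = 147 campers.
Lower bound: ⌈147/39⌉ = 4 cabins.
A packing using 5 cabins:
  cabin 1: 31 + 8 = 39
  cabin 2: 28 + 10 = 38
  cabin 3: 27 = 27
  cabin 4: 27 = 27
  cabin 5: 16 = 16
No arrangement into 4 cabins stays within capacity, so 5 is optimal.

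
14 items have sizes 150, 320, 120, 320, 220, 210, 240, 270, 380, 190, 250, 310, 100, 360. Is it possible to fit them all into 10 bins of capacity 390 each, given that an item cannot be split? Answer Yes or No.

No

Total = 3440; ⌈3440/390⌉ = 9.
10 items each exceed half the capacity and cannot share a bin, forcing at least 10 bins.
The bound of 10 does not rule out 10, but exhaustive search shows no assignment into 10 bins of capacity 390 exists — the minimum is 11.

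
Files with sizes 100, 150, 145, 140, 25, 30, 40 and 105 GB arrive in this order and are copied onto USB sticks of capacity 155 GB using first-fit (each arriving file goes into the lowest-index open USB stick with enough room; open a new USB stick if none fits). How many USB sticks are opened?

5

  100 → USB stick 1 (new)  [load 100/155]
  150 → USB stick 2 (new)  [load 150/155]
  145 → USB stick 3 (new)  [load 145/155]
  140 → USB stick 4 (new)  [load 140/155]
  25 → USB stick 1  [load 125/155]
  30 → USB stick 1  [load 155/155]
  40 → USB stick 5 (new)  [load 40/155]
  105 → USB stick 5  [load 145/155]
5 USB sticks opened.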